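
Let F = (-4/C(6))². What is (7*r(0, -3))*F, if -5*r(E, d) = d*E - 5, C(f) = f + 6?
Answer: 7/9 ≈ 0.77778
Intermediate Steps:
C(f) = 6 + f
r(E, d) = 1 - E*d/5 (r(E, d) = -(d*E - 5)/5 = -(E*d - 5)/5 = -(-5 + E*d)/5 = 1 - E*d/5)
F = ⅑ (F = (-4/(6 + 6))² = (-4/12)² = (-4*1/12)² = (-⅓)² = ⅑ ≈ 0.11111)
(7*r(0, -3))*F = (7*(1 - ⅕*0*(-3)))*(⅑) = (7*(1 + 0))*(⅑) = (7*1)*(⅑) = 7*(⅑) = 7/9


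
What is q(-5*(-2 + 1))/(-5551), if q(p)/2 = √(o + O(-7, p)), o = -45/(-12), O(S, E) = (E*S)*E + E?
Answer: -I*√665/5551 ≈ -0.0046456*I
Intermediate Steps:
O(S, E) = E + S*E² (O(S, E) = S*E² + E = E + S*E²)
o = 15/4 (o = -45*(-1/12) = 15/4 ≈ 3.7500)
q(p) = 2*√(15/4 + p*(1 - 7*p)) (q(p) = 2*√(15/4 + p*(1 + p*(-7))) = 2*√(15/4 + p*(1 - 7*p)))
q(-5*(-2 + 1))/(-5551) = √(15 + 4*(-5*(-2 + 1))*(1 - (-35)*(-2 + 1)))/(-5551) = √(15 + 4*(-5*(-1))*(1 - (-35)*(-1)))*(-1/5551) = √(15 + 4*5*(1 - 7*5))*(-1/5551) = √(15 + 4*5*(1 - 35))*(-1/5551) = √(15 + 4*5*(-34))*(-1/5551) = √(15 - 680)*(-1/5551) = √(-665)*(-1/5551) = (I*√665)*(-1/5551) = -I*√665/5551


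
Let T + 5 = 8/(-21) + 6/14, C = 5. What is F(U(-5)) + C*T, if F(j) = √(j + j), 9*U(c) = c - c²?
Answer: -520/21 + 2*I*√15/3 ≈ -24.762 + 2.582*I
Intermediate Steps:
U(c) = -c²/9 + c/9 (U(c) = (c - c²)/9 = -c²/9 + c/9)
T = -104/21 (T = -5 + (8/(-21) + 6/14) = -5 + (8*(-1/21) + 6*(1/14)) = -5 + (-8/21 + 3/7) = -5 + 1/21 = -104/21 ≈ -4.9524)
F(j) = √2*√j (F(j) = √(2*j) = √2*√j)
F(U(-5)) + C*T = √2*√((⅑)*(-5)*(1 - 1*(-5))) + 5*(-104/21) = √2*√((⅑)*(-5)*(1 + 5)) - 520/21 = √2*√((⅑)*(-5)*6) - 520/21 = √2*√(-10/3) - 520/21 = √2*(I*√30/3) - 520/21 = 2*I*√15/3 - 520/21 = -520/21 + 2*I*√15/3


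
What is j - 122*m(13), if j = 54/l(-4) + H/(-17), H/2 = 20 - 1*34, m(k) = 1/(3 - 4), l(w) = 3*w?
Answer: 4051/34 ≈ 119.15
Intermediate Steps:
m(k) = -1 (m(k) = 1/(-1) = -1)
H = -28 (H = 2*(20 - 1*34) = 2*(20 - 34) = 2*(-14) = -28)
j = -97/34 (j = 54/((3*(-4))) - 28/(-17) = 54/(-12) - 28*(-1/17) = 54*(-1/12) + 28/17 = -9/2 + 28/17 = -97/34 ≈ -2.8529)
j - 122*m(13) = -97/34 - 122*(-1) = -97/34 + 122 = 4051/34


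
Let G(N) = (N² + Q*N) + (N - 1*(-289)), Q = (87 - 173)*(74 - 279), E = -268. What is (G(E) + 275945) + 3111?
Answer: -4373939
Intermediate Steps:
Q = 17630 (Q = -86*(-205) = 17630)
G(N) = 289 + N² + 17631*N (G(N) = (N² + 17630*N) + (N - 1*(-289)) = (N² + 17630*N) + (N + 289) = (N² + 17630*N) + (289 + N) = 289 + N² + 17631*N)
(G(E) + 275945) + 3111 = ((289 + (-268)² + 17631*(-268)) + 275945) + 3111 = ((289 + 71824 - 4725108) + 275945) + 3111 = (-4652995 + 275945) + 3111 = -4377050 + 3111 = -4373939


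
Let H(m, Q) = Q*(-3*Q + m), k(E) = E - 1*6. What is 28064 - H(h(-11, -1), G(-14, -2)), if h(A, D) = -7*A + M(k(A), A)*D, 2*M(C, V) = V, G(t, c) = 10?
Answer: 27539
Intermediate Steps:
k(E) = -6 + E (k(E) = E - 6 = -6 + E)
M(C, V) = V/2
h(A, D) = -7*A + A*D/2 (h(A, D) = -7*A + (A/2)*D = -7*A + A*D/2)
H(m, Q) = Q*(m - 3*Q)
28064 - H(h(-11, -1), G(-14, -2)) = 28064 - 10*((½)*(-11)*(-14 - 1) - 3*10) = 28064 - 10*((½)*(-11)*(-15) - 30) = 28064 - 10*(165/2 - 30) = 28064 - 10*105/2 = 28064 - 1*525 = 28064 - 525 = 27539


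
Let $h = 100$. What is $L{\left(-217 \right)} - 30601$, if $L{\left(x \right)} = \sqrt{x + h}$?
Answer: $-30601 + 3 i \sqrt{13} \approx -30601.0 + 10.817 i$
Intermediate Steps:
$L{\left(x \right)} = \sqrt{100 + x}$ ($L{\left(x \right)} = \sqrt{x + 100} = \sqrt{100 + x}$)
$L{\left(-217 \right)} - 30601 = \sqrt{100 - 217} - 30601 = \sqrt{-117} - 30601 = 3 i \sqrt{13} - 30601 = -30601 + 3 i \sqrt{13}$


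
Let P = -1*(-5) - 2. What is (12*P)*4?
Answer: 144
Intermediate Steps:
P = 3 (P = 5 - 2 = 3)
(12*P)*4 = (12*3)*4 = 36*4 = 144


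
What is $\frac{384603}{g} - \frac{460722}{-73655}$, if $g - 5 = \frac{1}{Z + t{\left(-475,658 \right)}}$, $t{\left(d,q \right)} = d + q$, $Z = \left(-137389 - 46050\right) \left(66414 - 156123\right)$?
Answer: $\frac{466206056430170743272}{6060381067380005} \approx 76927.0$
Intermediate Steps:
$Z = 16456129251$ ($Z = \left(-183439\right) \left(-89709\right) = 16456129251$)
$g = \frac{82280647171}{16456129434}$ ($g = 5 + \frac{1}{16456129251 + \left(-475 + 658\right)} = 5 + \frac{1}{16456129251 + 183} = 5 + \frac{1}{16456129434} = \frac{82280647171}{16456129434} \approx 5.0$)
$\frac{384603}{g} - \frac{460722}{-73655} = \frac{384603}{\frac{82280647171}{16456129434}} - \frac{460722}{-73655} = 384603 \cdot \frac{16456129434}{82280647171} - - \frac{460722}{73655} = \frac{6329076748704702}{82280647171} + \frac{460722}{73655} = \frac{466206056430170743272}{6060381067380005}$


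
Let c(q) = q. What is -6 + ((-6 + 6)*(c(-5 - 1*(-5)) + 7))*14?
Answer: -6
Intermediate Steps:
-6 + ((-6 + 6)*(c(-5 - 1*(-5)) + 7))*14 = -6 + ((-6 + 6)*((-5 - 1*(-5)) + 7))*14 = -6 + (0*((-5 + 5) + 7))*14 = -6 + (0*(0 + 7))*14 = -6 + (0*7)*14 = -6 + 0*14 = -6 + 0 = -6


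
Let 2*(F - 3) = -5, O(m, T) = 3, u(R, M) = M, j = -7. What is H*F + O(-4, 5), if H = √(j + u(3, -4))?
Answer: 3 + I*√11/2 ≈ 3.0 + 1.6583*I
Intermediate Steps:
F = ½ (F = 3 + (½)*(-5) = 3 - 5/2 = ½ ≈ 0.50000)
H = I*√11 (H = √(-7 - 4) = √(-11) = I*√11 ≈ 3.3166*I)
H*F + O(-4, 5) = (I*√11)*(½) + 3 = I*√11/2 + 3 = 3 + I*√11/2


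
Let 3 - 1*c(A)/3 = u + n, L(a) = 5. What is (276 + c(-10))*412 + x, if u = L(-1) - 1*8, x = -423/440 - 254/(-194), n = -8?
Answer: 5591777729/42680 ≈ 1.3102e+5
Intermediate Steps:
x = 14849/42680 (x = -423*1/440 - 254*(-1/194) = -423/440 + 127/97 = 14849/42680 ≈ 0.34791)
u = -3 (u = 5 - 1*8 = 5 - 8 = -3)
c(A) = 42 (c(A) = 9 - 3*(-3 - 8) = 9 - 3*(-11) = 9 + 33 = 42)
(276 + c(-10))*412 + x = (276 + 42)*412 + 14849/42680 = 318*412 + 14849/42680 = 131016 + 14849/42680 = 5591777729/42680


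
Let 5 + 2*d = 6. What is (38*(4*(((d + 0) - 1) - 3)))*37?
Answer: -19684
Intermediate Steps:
d = ½ (d = -5/2 + (½)*6 = -5/2 + 3 = ½ ≈ 0.50000)
(38*(4*(((d + 0) - 1) - 3)))*37 = (38*(4*(((½ + 0) - 1) - 3)))*37 = (38*(4*((½ - 1) - 3)))*37 = (38*(4*(-½ - 3)))*37 = (38*(4*(-7/2)))*37 = (38*(-14))*37 = -532*37 = -19684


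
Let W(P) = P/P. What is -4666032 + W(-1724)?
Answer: -4666031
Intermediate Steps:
W(P) = 1
-4666032 + W(-1724) = -4666032 + 1 = -4666031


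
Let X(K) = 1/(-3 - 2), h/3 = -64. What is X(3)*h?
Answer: 192/5 ≈ 38.400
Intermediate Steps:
h = -192 (h = 3*(-64) = -192)
X(K) = -⅕ (X(K) = 1/(-5) = -⅕)
X(3)*h = -⅕*(-192) = 192/5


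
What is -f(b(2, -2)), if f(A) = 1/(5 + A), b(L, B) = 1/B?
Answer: -2/9 ≈ -0.22222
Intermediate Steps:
-f(b(2, -2)) = -1/(5 + 1/(-2)) = -1/(5 - ½) = -1/9/2 = -1*2/9 = -2/9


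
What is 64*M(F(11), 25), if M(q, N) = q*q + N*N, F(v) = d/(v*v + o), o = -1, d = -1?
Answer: 9000001/225 ≈ 40000.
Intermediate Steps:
F(v) = -1/(-1 + v**2) (F(v) = -1/(v*v - 1) = -1/(v**2 - 1) = -1/(-1 + v**2))
M(q, N) = N**2 + q**2 (M(q, N) = q**2 + N**2 = N**2 + q**2)
64*M(F(11), 25) = 64*(25**2 + (-1/(-1 + 11**2))**2) = 64*(625 + (-1/(-1 + 121))**2) = 64*(625 + (-1/120)**2) = 64*(625 + 1/14400) = 64*(9000001/14400) = 9000001/225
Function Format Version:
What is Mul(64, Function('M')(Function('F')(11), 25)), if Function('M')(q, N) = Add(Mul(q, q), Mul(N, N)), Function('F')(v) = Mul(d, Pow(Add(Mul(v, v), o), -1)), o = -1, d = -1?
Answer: Rational(9000001, 225) ≈ 40000.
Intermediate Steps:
Function('F')(v) = Mul(-1, Pow(Add(-1, Pow(v, 2)), -1)) (Function('F')(v) = Mul(-1, Pow(Add(Mul(v, v), -1), -1)) = Mul(-1, Pow(Add(Pow(v, 2), -1), -1)) = Mul(-1, Pow(Add(-1, Pow(v, 2)), -1)))
Function('M')(q, N) = Add(Pow(N, 2), Pow(q, 2)) (Function('M')(q, N) = Add(Pow(q, 2), Pow(N, 2)) = Add(Pow(N, 2), Pow(q, 2)))
Mul(64, Function('M')(Function('F')(11), 25)) = Mul(64, Add(Pow(25, 2), Pow(Mul(-1, Pow(Add(-1, Pow(11, 2)), -1)), 2))) = Mul(64, Add(625, Pow(Mul(-1, Pow(Add(-1, 121), -1)), 2))) = Mul(64, Add(625, Pow(Mul(-1, Pow(120, -1)), 2))) = Mul(64, Add(625, Pow(Mul(-1, Rational(1, 120)), 2))) = Mul(64, Add(625, Pow(Rational(-1, 120), 2))) = Mul(64, Add(625, Rational(1, 14400))) = Mul(64, Rational(9000001, 14400)) = Rational(9000001, 225)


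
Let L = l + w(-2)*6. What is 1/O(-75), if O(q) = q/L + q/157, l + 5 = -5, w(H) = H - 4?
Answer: 7222/8325 ≈ 0.86751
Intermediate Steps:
w(H) = -4 + H
l = -10 (l = -5 - 5 = -10)
L = -46 (L = -10 + (-4 - 2)*6 = -10 - 6*6 = -10 - 36 = -46)
O(q) = -111*q/7222 (O(q) = q/(-46) + q/157 = q*(-1/46) + q*(1/157) = -q/46 + q/157 = -111*q/7222)
1/O(-75) = 1/(-111/7222*(-75)) = 1/(8325/7222) = 7222/8325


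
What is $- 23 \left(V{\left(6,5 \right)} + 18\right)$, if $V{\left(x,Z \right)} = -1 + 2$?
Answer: $-437$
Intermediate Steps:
$V{\left(x,Z \right)} = 1$
$- 23 \left(V{\left(6,5 \right)} + 18\right) = - 23 \left(1 + 18\right) = \left(-23\right) 19 = -437$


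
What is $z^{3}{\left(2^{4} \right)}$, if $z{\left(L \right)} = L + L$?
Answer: $32768$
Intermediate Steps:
$z{\left(L \right)} = 2 L$
$z^{3}{\left(2^{4} \right)} = \left(2 \cdot 2^{4}\right)^{3} = \left(2 \cdot 16\right)^{3} = 32^{3} = 32768$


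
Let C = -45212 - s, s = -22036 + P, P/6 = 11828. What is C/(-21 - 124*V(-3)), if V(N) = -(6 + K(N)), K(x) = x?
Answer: -94144/351 ≈ -268.22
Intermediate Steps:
P = 70968 (P = 6*11828 = 70968)
s = 48932 (s = -22036 + 70968 = 48932)
V(N) = -6 - N (V(N) = -(6 + N) = -6 - N)
C = -94144 (C = -45212 - 1*48932 = -45212 - 48932 = -94144)
C/(-21 - 124*V(-3)) = -94144/(-21 - 124*(-6 - 1*(-3))) = -94144/(-21 - 124*(-6 + 3)) = -94144/(-21 - 124*(-3)) = -94144/(-21 + 372) = -94144/351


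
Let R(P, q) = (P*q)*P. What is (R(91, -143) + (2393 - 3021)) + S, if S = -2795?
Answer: -1187606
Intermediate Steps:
R(P, q) = q*P²
(R(91, -143) + (2393 - 3021)) + S = (-143*91² + (2393 - 3021)) - 2795 = (-143*8281 - 628) - 2795 = (-1184183 - 628) - 2795 = -1184811 - 2795 = -1187606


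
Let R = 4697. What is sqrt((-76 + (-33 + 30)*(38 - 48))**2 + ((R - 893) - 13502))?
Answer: I*sqrt(7582) ≈ 87.075*I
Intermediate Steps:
sqrt((-76 + (-33 + 30)*(38 - 48))**2 + ((R - 893) - 13502)) = sqrt((-76 + (-33 + 30)*(38 - 48))**2 + ((4697 - 893) - 13502)) = sqrt((-76 - 3*(-10))**2 + (3804 - 13502)) = sqrt((-76 + 30)**2 - 9698) = sqrt((-46)**2 - 9698) = sqrt(2116 - 9698) = sqrt(-7582) = I*sqrt(7582)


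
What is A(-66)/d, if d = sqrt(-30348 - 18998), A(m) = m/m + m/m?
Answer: -I*sqrt(49346)/24673 ≈ -0.0090033*I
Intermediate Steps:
A(m) = 2 (A(m) = 1 + 1 = 2)
d = I*sqrt(49346) (d = sqrt(-49346) = I*sqrt(49346) ≈ 222.14*I)
A(-66)/d = 2/((I*sqrt(49346))) = 2*(-I*sqrt(49346)/49346) = -I*sqrt(49346)/24673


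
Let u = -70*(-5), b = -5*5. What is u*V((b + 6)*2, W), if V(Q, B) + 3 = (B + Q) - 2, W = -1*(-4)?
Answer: -13650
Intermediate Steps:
b = -25
W = 4
u = 350
V(Q, B) = -5 + B + Q (V(Q, B) = -3 + ((B + Q) - 2) = -3 + (-2 + B + Q) = -5 + B + Q)
u*V((b + 6)*2, W) = 350*(-5 + 4 + (-25 + 6)*2) = 350*(-5 + 4 - 19*2) = 350*(-5 + 4 - 38) = 350*(-39) = -13650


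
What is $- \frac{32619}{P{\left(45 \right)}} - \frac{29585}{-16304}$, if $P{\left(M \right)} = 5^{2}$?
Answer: $- \frac{531080551}{407600} \approx -1302.9$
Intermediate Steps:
$P{\left(M \right)} = 25$
$- \frac{32619}{P{\left(45 \right)}} - \frac{29585}{-16304} = - \frac{32619}{25} - \frac{29585}{-16304} = \left(-32619\right) \frac{1}{25} - - \frac{29585}{16304} = - \frac{32619}{25} + \frac{29585}{16304} = - \frac{531080551}{407600}$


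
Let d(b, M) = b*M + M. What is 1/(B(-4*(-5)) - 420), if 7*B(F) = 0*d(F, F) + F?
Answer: -7/2920 ≈ -0.0023973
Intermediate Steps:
d(b, M) = M + M*b (d(b, M) = M*b + M = M + M*b)
B(F) = F/7 (B(F) = (0*(F*(1 + F)) + F)/7 = (0 + F)/7 = F/7)
1/(B(-4*(-5)) - 420) = 1/((-4*(-5))/7 - 420) = 1/((1/7)*20 - 420) = 1/(20/7 - 420) = 1/(-2920/7) = -7/2920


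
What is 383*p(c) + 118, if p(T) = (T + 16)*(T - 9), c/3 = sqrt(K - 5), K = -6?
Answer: -92951 + 8043*I*sqrt(11) ≈ -92951.0 + 26676.0*I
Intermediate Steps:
c = 3*I*sqrt(11) (c = 3*sqrt(-6 - 5) = 3*sqrt(-11) = 3*(I*sqrt(11)) = 3*I*sqrt(11) ≈ 9.9499*I)
p(T) = (-9 + T)*(16 + T) (p(T) = (16 + T)*(-9 + T) = (-9 + T)*(16 + T))
383*p(c) + 118 = 383*(-144 + (3*I*sqrt(11))**2 + 7*(3*I*sqrt(11))) + 118 = 383*(-144 - 99 + 21*I*sqrt(11)) + 118 = 383*(-243 + 21*I*sqrt(11)) + 118 = (-93069 + 8043*I*sqrt(11)) + 118 = -92951 + 8043*I*sqrt(11)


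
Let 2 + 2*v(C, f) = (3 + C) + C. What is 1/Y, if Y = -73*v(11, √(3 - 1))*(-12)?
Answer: 1/10074 ≈ 9.9265e-5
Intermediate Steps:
v(C, f) = ½ + C (v(C, f) = -1 + ((3 + C) + C)/2 = -1 + (3 + 2*C)/2 = -1 + (3/2 + C) = ½ + C)
Y = 10074 (Y = -73*(½ + 11)*(-12) = -73*23/2*(-12) = -1679/2*(-12) = 10074)
1/Y = 1/10074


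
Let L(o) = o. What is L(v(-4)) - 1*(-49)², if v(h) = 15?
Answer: -2386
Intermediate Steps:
L(v(-4)) - 1*(-49)² = 15 - 1*(-49)² = 15 - 1*2401 = 15 - 2401 = -2386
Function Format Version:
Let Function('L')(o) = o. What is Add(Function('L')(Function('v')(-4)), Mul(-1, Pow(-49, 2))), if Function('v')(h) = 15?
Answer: -2386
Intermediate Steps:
Add(Function('L')(Function('v')(-4)), Mul(-1, Pow(-49, 2))) = Add(15, Mul(-1, Pow(-49, 2))) = Add(15, Mul(-1, 2401)) = Add(15, -2401) = -2386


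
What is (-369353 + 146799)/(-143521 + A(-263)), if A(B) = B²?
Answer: 111277/37176 ≈ 2.9932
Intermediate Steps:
(-369353 + 146799)/(-143521 + A(-263)) = (-369353 + 146799)/(-143521 + (-263)²) = -222554/(-143521 + 69169) = -222554/(-74352) = -222554*(-1/74352) = 111277/37176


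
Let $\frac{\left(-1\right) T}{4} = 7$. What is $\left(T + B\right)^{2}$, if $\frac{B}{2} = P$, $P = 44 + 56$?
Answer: $29584$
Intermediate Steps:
$T = -28$ ($T = \left(-4\right) 7 = -28$)
$P = 100$
$B = 200$ ($B = 2 \cdot 100 = 200$)
$\left(T + B\right)^{2} = \left(-28 + 200\right)^{2} = 172^{2} = 29584$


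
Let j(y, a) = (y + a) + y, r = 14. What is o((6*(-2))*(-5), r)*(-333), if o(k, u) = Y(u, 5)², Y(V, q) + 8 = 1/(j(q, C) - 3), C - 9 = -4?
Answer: -333925/16 ≈ -20870.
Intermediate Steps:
C = 5 (C = 9 - 4 = 5)
j(y, a) = a + 2*y (j(y, a) = (a + y) + y = a + 2*y)
Y(V, q) = -8 + 1/(2 + 2*q) (Y(V, q) = -8 + 1/((5 + 2*q) - 3) = -8 + 1/(2 + 2*q))
o(k, u) = 9025/144 (o(k, u) = ((-15 - 16*5)/(2*(1 + 5)))² = ((½)*(-15 - 80)/6)² = ((½)*(⅙)*(-95))² = (-95/12)² = 9025/144)
o((6*(-2))*(-5), r)*(-333) = (9025/144)*(-333) = -333925/16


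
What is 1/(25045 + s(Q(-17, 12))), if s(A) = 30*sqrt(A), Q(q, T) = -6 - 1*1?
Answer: 5009/125451665 - 6*I*sqrt(7)/125451665 ≈ 3.9928e-5 - 1.2654e-7*I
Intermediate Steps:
Q(q, T) = -7 (Q(q, T) = -6 - 1 = -7)
1/(25045 + s(Q(-17, 12))) = 1/(25045 + 30*sqrt(-7)) = 1/(25045 + 30*(I*sqrt(7))) = 1/(25045 + 30*I*sqrt(7))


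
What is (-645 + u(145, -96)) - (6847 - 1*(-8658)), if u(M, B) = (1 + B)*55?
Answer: -21375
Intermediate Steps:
u(M, B) = 55 + 55*B
(-645 + u(145, -96)) - (6847 - 1*(-8658)) = (-645 + (55 + 55*(-96))) - (6847 - 1*(-8658)) = (-645 + (55 - 5280)) - (6847 + 8658) = (-645 - 5225) - 1*15505 = -5870 - 15505 = -21375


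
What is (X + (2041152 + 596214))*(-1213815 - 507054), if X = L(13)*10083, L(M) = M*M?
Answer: -7470968630517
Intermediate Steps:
L(M) = M**2
X = 1704027 (X = 13**2*10083 = 169*10083 = 1704027)
(X + (2041152 + 596214))*(-1213815 - 507054) = (1704027 + (2041152 + 596214))*(-1213815 - 507054) = (1704027 + 2637366)*(-1720869) = 4341393*(-1720869) = -7470968630517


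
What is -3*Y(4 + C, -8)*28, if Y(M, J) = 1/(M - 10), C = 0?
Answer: 14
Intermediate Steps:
Y(M, J) = 1/(-10 + M)
-3*Y(4 + C, -8)*28 = -3/(-10 + (4 + 0))*28 = -3/(-10 + 4)*28 = -3/(-6)*28 = -3*(-⅙)*28 = (½)*28 = 14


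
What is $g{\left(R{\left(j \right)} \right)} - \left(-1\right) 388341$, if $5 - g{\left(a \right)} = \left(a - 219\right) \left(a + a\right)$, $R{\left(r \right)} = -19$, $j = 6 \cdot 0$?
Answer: $379302$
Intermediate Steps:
$j = 0$
$g{\left(a \right)} = 5 - 2 a \left(-219 + a\right)$ ($g{\left(a \right)} = 5 - \left(a - 219\right) \left(a + a\right) = 5 - \left(-219 + a\right) 2 a = 5 - 2 a \left(-219 + a\right)$)
$g{\left(R{\left(j \right)} \right)} - \left(-1\right) 388341 = \left(5 - 2 \left(-19\right)^{2} + 438 \left(-19\right)\right) - \left(-1\right) 388341 = \left(5 - 722 - 8322\right) - -388341 = \left(5 - 722 - 8322\right) + 388341 = -9039 + 388341 = 379302$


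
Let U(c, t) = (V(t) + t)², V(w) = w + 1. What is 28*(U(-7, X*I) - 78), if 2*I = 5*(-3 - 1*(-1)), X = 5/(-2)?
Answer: 16744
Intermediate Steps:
V(w) = 1 + w
X = -5/2 (X = 5*(-½) = -5/2 ≈ -2.5000)
I = -5 (I = (5*(-3 - 1*(-1)))/2 = (5*(-3 + 1))/2 = (5*(-2))/2 = (½)*(-10) = -5)
U(c, t) = (1 + 2*t)² (U(c, t) = ((1 + t) + t)² = (1 + 2*t)²)
28*(U(-7, X*I) - 78) = 28*((1 + 2*(-5/2*(-5)))² - 78) = 28*((1 + 2*(25/2))² - 78) = 28*((1 + 25)² - 78) = 28*(26² - 78) = 28*(676 - 78) = 28*598 = 16744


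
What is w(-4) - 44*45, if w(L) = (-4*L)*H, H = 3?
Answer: -1932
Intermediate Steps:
w(L) = -12*L (w(L) = -4*L*3 = -12*L)
w(-4) - 44*45 = -12*(-4) - 44*45 = 48 - 1980 = -1932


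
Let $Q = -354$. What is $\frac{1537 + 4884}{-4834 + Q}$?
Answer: $- \frac{6421}{5188} \approx -1.2377$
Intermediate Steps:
$\frac{1537 + 4884}{-4834 + Q} = \frac{1537 + 4884}{-4834 - 354} = \frac{6421}{-5188} = 6421 \left(- \frac{1}{5188}\right) = - \frac{6421}{5188}$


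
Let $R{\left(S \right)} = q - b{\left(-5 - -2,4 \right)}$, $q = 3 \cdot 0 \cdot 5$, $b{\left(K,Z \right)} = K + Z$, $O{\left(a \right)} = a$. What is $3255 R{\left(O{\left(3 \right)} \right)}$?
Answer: $-3255$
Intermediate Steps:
$q = 0$ ($q = 0 \cdot 5 = 0$)
$R{\left(S \right)} = -1$ ($R{\left(S \right)} = 0 - \left(\left(-5 - -2\right) + 4\right) = 0 - \left(\left(-5 + 2\right) + 4\right) = 0 - \left(-3 + 4\right) = 0 - 1 = -1$)
$3255 R{\left(O{\left(3 \right)} \right)} = 3255 \left(-1\right) = -3255$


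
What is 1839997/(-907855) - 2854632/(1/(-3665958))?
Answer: 9500667184500676883/907855 ≈ 1.0465e+13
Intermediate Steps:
1839997/(-907855) - 2854632/(1/(-3665958)) = 1839997*(-1/907855) - 2854632/(-1/3665958) = -1839997/907855 - 2854632*(-3665958) = -1839997/907855 + 10464961017456 = 9500667184500676883/907855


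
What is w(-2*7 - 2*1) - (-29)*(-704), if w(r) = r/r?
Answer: -20415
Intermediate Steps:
w(r) = 1
w(-2*7 - 2*1) - (-29)*(-704) = 1 - (-29)*(-704) = 1 - 1*20416 = 1 - 20416 = -20415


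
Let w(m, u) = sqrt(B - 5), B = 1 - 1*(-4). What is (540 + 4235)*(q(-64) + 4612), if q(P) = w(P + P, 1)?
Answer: 22022300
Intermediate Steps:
B = 5 (B = 1 + 4 = 5)
w(m, u) = 0 (w(m, u) = sqrt(5 - 5) = sqrt(0) = 0)
q(P) = 0
(540 + 4235)*(q(-64) + 4612) = (540 + 4235)*(0 + 4612) = 4775*4612 = 22022300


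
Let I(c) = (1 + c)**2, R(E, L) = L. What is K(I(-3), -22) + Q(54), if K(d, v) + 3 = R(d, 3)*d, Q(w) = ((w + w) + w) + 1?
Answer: 172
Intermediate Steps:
Q(w) = 1 + 3*w (Q(w) = (2*w + w) + 1 = 3*w + 1 = 1 + 3*w)
K(d, v) = -3 + 3*d
K(I(-3), -22) + Q(54) = (-3 + 3*(1 - 3)**2) + (1 + 3*54) = (-3 + 3*(-2)**2) + (1 + 162) = (-3 + 3*4) + 163 = (-3 + 12) + 163 = 9 + 163 = 172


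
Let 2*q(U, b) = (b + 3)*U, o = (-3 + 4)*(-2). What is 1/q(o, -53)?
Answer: 1/50 ≈ 0.020000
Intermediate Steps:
o = -2 (o = 1*(-2) = -2)
q(U, b) = U*(3 + b)/2 (q(U, b) = ((b + 3)*U)/2 = ((3 + b)*U)/2 = (U*(3 + b))/2 = U*(3 + b)/2)
1/q(o, -53) = 1/((½)*(-2)*(3 - 53)) = 1/((½)*(-2)*(-50)) = 1/50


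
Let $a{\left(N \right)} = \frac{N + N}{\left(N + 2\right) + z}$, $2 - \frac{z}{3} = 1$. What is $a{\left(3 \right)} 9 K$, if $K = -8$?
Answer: $-54$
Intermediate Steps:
$z = 3$ ($z = 6 - 3 = 3$)
$a{\left(N \right)} = \frac{2 N}{5 + N}$ ($a{\left(N \right)} = \frac{N + N}{\left(N + 2\right) + 3} = \frac{2 N}{\left(2 + N\right) + 3} = \frac{2 N}{5 + N}$)
$a{\left(3 \right)} 9 K = 2 \cdot 3 \frac{1}{5 + 3} \cdot 9 \left(-8\right) = 2 \cdot 3 \cdot \frac{1}{8} \cdot 9 \left(-8\right) = \frac{3}{4} \cdot 9 \left(-8\right) = \frac{27}{4} \left(-8\right) = -54$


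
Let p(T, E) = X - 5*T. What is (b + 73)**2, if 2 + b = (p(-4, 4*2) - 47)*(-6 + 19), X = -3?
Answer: 101761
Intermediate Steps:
p(T, E) = -3 - 5*T
b = -392 (b = -2 + ((-3 - 5*(-4)) - 47)*(-6 + 19) = -2 + ((-3 + 20) - 47)*13 = -2 + (17 - 47)*13 = -2 - 30*13 = -2 - 390 = -392)
(b + 73)**2 = (-392 + 73)**2 = (-319)**2 = 101761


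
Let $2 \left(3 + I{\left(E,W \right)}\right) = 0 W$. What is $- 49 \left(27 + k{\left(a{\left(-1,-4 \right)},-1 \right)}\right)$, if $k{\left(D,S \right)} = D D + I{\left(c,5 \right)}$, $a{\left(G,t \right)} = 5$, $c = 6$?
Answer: $-2401$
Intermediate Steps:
$I{\left(E,W \right)} = -3$ ($I{\left(E,W \right)} = -3 + \frac{0 W}{2} = -3 + \frac{1}{2} \cdot 0 = -3 + 0 = -3$)
$k{\left(D,S \right)} = -3 + D^{2}$ ($k{\left(D,S \right)} = D D - 3 = D^{2} - 3 = -3 + D^{2}$)
$- 49 \left(27 + k{\left(a{\left(-1,-4 \right)},-1 \right)}\right) = - 49 \left(27 - \left(3 - 5^{2}\right)\right) = - 49 \left(27 + \left(-3 + 25\right)\right) = - 49 \left(27 + 22\right) = \left(-49\right) 49 = -2401$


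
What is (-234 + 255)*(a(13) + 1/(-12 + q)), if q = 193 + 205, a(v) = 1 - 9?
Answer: -64827/386 ≈ -167.95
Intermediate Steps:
a(v) = -8
q = 398
(-234 + 255)*(a(13) + 1/(-12 + q)) = (-234 + 255)*(-8 + 1/(-12 + 398)) = 21*(-8 + 1/386) = 21*(-3087/386) = -64827/386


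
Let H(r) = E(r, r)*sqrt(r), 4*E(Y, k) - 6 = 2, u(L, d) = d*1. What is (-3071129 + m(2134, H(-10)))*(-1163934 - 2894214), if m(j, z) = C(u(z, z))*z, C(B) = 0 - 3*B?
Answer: 12462609031332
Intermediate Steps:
u(L, d) = d
C(B) = -3*B
E(Y, k) = 2 (E(Y, k) = 3/2 + (1/4)*2 = 3/2 + 1/2 = 2)
H(r) = 2*sqrt(r)
m(j, z) = -3*z**2 (m(j, z) = (-3*z)*z = -3*z**2)
(-3071129 + m(2134, H(-10)))*(-1163934 - 2894214) = (-3071129 - 3*(2*sqrt(-10))**2)*(-1163934 - 2894214) = (-3071129 - 3*(2*(I*sqrt(10)))**2)*(-4058148) = (-3071129 - 3*(2*I*sqrt(10))**2)*(-4058148) = (-3071129 - 3*(-40))*(-4058148) = (-3071129 + 120)*(-4058148) = -3071009*(-4058148) = 12462609031332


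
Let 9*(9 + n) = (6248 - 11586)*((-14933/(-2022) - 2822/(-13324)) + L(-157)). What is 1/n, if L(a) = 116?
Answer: -30308769/2222111337385 ≈ -1.3640e-5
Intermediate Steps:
n = -2222111337385/30308769 (n = -9 + ((6248 - 11586)*((-14933/(-2022) - 2822/(-13324)) + 116))/9 = -9 + (-5338*((-14933*(-1/2022) - 2822*(-1/13324)) + 116))/9 = -9 + (-5338*((14933/2022 + 1411/6662) + 116))/9 = -9 + (-5338*(25584172/3367641 + 116))/9 = -9 + (-5338*416230528/3367641)/9 = -9 + (⅑)*(-2221838558464/3367641) = -9 - 2221838558464/30308769 = -2222111337385/30308769 ≈ -73316.)
1/n = 1/(-2222111337385/30308769) = -30308769/2222111337385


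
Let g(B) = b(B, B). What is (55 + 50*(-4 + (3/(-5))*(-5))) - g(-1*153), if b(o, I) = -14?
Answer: 19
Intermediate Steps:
g(B) = -14
(55 + 50*(-4 + (3/(-5))*(-5))) - g(-1*153) = (55 + 50*(-4 + (3/(-5))*(-5))) - 1*(-14) = (55 + 50*(-4 + (3*(-1/5))*(-5))) + 14 = (55 + 50*(-4 - 3/5*(-5))) + 14 = (55 + 50*(-4 + 3)) + 14 = (55 + 50*(-1)) + 14 = (55 - 50) + 14 = 5 + 14 = 19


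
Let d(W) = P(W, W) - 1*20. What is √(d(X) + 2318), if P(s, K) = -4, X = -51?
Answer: √2294 ≈ 47.896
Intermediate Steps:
d(W) = -24 (d(W) = -4 - 1*20 = -4 - 20 = -24)
√(d(X) + 2318) = √(-24 + 2318) = √2294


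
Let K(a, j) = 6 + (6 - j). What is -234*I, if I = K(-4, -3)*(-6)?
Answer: 21060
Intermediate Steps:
K(a, j) = 12 - j
I = -90 (I = (12 - 1*(-3))*(-6) = (12 + 3)*(-6) = 15*(-6) = -90)
-234*I = -234*(-90) = 21060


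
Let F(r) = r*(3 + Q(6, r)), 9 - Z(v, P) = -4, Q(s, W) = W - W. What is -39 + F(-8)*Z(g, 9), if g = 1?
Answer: -351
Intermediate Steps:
Q(s, W) = 0
Z(v, P) = 13 (Z(v, P) = 9 - 1*(-4) = 9 + 4 = 13)
F(r) = 3*r (F(r) = r*(3 + 0) = r*3 = 3*r)
-39 + F(-8)*Z(g, 9) = -39 + (3*(-8))*13 = -39 - 24*13 = -39 - 312 = -351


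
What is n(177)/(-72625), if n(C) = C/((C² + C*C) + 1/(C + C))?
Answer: -62658/1610890259125 ≈ -3.8896e-8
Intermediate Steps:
n(C) = C/(1/(2*C) + 2*C²) (n(C) = C/((C² + C²) + 1/(2*C)) = C/(2*C² + 1/(2*C)) = C/(1/(2*C) + 2*C²))
n(177)/(-72625) = (2*177²/(1 + 4*177³))/(-72625) = (2*31329/(1 + 4*5545233))*(-1/72625) = (2*31329/(1 + 22180932))*(-1/72625) = (2*31329/22180933)*(-1/72625) = (2*31329*(1/22180933))*(-1/72625) = (62658/22180933)*(-1/72625) = -62658/1610890259125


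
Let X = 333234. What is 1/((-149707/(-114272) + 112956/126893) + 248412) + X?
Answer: 1200337068024237395086/3602084625247535 ≈ 3.3323e+5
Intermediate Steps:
1/((-149707/(-114272) + 112956/126893) + 248412) + X = 1/((-149707/(-114272) + 112956/126893) + 248412) + 333234 = 1/((-149707*(-1/114272) + 112956*(1/126893)) + 248412) + 333234 = 1/((149707/114272 + 112956/126893) + 248412) + 333234 = 1/(31904478383/14500316896 + 248412) + 333234 = 1/(3602084625247535/14500316896) + 333234 = 14500316896/3602084625247535 + 333234 = 1200337068024237395086/3602084625247535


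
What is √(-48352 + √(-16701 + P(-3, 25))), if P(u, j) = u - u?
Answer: √(-48352 + I*√16701) ≈ 0.2939 + 219.89*I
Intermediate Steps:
P(u, j) = 0
√(-48352 + √(-16701 + P(-3, 25))) = √(-48352 + √(-16701 + 0)) = √(-48352 + √(-16701)) = √(-48352 + I*√16701)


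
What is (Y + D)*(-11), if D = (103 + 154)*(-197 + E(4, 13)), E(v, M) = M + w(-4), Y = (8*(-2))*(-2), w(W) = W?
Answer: 531124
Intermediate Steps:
Y = 32 (Y = -16*(-2) = 32)
E(v, M) = -4 + M (E(v, M) = M - 4 = -4 + M)
D = -48316 (D = (103 + 154)*(-197 + (-4 + 13)) = 257*(-197 + 9) = 257*(-188) = -48316)
(Y + D)*(-11) = (32 - 48316)*(-11) = -48284*(-11) = 531124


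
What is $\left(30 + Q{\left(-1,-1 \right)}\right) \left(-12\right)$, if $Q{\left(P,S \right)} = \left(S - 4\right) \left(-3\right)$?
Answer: $-540$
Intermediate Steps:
$Q{\left(P,S \right)} = 12 - 3 S$ ($Q{\left(P,S \right)} = \left(-4 + S\right) \left(-3\right) = 12 - 3 S$)
$\left(30 + Q{\left(-1,-1 \right)}\right) \left(-12\right) = \left(30 + \left(12 - -3\right)\right) \left(-12\right) = \left(30 + \left(12 + 3\right)\right) \left(-12\right) = \left(30 + 15\right) \left(-12\right) = 45 \left(-12\right) = -540$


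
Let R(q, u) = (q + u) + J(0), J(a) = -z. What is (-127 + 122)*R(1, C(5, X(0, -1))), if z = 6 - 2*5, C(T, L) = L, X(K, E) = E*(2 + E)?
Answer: -20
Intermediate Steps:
z = -4 (z = 6 - 10 = -4)
J(a) = 4 (J(a) = -1*(-4) = 4)
R(q, u) = 4 + q + u (R(q, u) = (q + u) + 4 = 4 + q + u)
(-127 + 122)*R(1, C(5, X(0, -1))) = (-127 + 122)*(4 + 1 - (2 - 1)) = -5*(4 + 1 - 1*1) = -5*(4 + 1 - 1) = -5*4 = -20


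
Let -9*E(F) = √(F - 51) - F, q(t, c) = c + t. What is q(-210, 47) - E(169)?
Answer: -1636/9 + √118/9 ≈ -180.57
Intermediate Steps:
E(F) = -√(-51 + F)/9 + F/9 (E(F) = -(√(F - 51) - F)/9 = -(√(-51 + F) - F)/9 = -√(-51 + F)/9 + F/9)
q(-210, 47) - E(169) = (47 - 210) - (-√(-51 + 169)/9 + (⅑)*169) = -163 - (-√118/9 + 169/9) = -163 - (169/9 - √118/9) = -163 + (-169/9 + √118/9) = -1636/9 + √118/9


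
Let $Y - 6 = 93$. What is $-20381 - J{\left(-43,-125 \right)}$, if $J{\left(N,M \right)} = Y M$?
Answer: $-8006$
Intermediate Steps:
$Y = 99$ ($Y = 6 + 93 = 99$)
$J{\left(N,M \right)} = 99 M$
$-20381 - J{\left(-43,-125 \right)} = -20381 - 99 \left(-125\right) = -20381 - -12375 = -20381 + 12375 = -8006$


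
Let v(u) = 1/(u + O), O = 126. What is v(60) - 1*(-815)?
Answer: 151591/186 ≈ 815.01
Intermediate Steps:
v(u) = 1/(126 + u) (v(u) = 1/(u + 126) = 1/(126 + u))
v(60) - 1*(-815) = 1/(126 + 60) - 1*(-815) = 1/186 + 815 = 151591/186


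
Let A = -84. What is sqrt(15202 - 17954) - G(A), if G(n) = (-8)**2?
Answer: -64 + 8*I*sqrt(43) ≈ -64.0 + 52.46*I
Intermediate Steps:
G(n) = 64
sqrt(15202 - 17954) - G(A) = sqrt(15202 - 17954) - 1*64 = sqrt(-2752) - 64 = 8*I*sqrt(43) - 64 = -64 + 8*I*sqrt(43)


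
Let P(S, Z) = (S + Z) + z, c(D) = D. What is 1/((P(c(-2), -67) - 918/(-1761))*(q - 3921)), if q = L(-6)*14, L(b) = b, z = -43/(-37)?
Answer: 21719/5855502240 ≈ 3.7092e-6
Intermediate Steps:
z = 43/37 (z = -43*(-1/37) = 43/37 ≈ 1.1622)
P(S, Z) = 43/37 + S + Z (P(S, Z) = (S + Z) + 43/37 = 43/37 + S + Z)
q = -84 (q = -6*14 = -84)
1/((P(c(-2), -67) - 918/(-1761))*(q - 3921)) = 1/(((43/37 - 2 - 67) - 918/(-1761))*(-84 - 3921)) = 1/((-2510/37 - 918*(-1/1761))*(-4005)) = 1/((-2510/37 + 306/587)*(-4005)) = 1/(-1462048/21719*(-4005)) = 1/(5855502240/21719) = 21719/5855502240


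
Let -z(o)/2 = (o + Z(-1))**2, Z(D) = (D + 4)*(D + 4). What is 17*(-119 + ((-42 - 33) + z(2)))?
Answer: -7412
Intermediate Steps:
Z(D) = (4 + D)**2 (Z(D) = (4 + D)*(4 + D) = (4 + D)**2)
z(o) = -2*(9 + o)**2 (z(o) = -2*(o + (4 - 1)**2)**2 = -2*(o + 3**2)**2 = -2*(o + 9)**2 = -2*(9 + o)**2)
17*(-119 + ((-42 - 33) + z(2))) = 17*(-119 + ((-42 - 33) - 2*(9 + 2)**2)) = 17*(-119 + (-75 - 2*11**2)) = 17*(-119 + (-75 - 2*121)) = 17*(-119 + (-75 - 242)) = 17*(-119 - 317) = 17*(-436) = -7412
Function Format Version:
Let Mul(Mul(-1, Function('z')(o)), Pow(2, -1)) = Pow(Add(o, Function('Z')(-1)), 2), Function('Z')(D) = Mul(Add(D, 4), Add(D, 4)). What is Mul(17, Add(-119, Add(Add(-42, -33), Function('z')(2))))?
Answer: -7412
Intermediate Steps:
Function('Z')(D) = Pow(Add(4, D), 2) (Function('Z')(D) = Mul(Add(4, D), Add(4, D)) = Pow(Add(4, D), 2))
Function('z')(o) = Mul(-2, Pow(Add(9, o), 2)) (Function('z')(o) = Mul(-2, Pow(Add(o, Pow(Add(4, -1), 2)), 2)) = Mul(-2, Pow(Add(o, Pow(3, 2)), 2)) = Mul(-2, Pow(Add(o, 9), 2)) = Mul(-2, Pow(Add(9, o), 2)))
Mul(17, Add(-119, Add(Add(-42, -33), Function('z')(2)))) = Mul(17, Add(-119, Add(Add(-42, -33), Mul(-2, Pow(Add(9, 2), 2))))) = Mul(17, Add(-119, Add(-75, Mul(-2, Pow(11, 2))))) = Mul(17, Add(-119, Add(-75, Mul(-2, 121)))) = Mul(17, Add(-119, Add(-75, -242))) = Mul(17, Add(-119, -317)) = Mul(17, -436) = -7412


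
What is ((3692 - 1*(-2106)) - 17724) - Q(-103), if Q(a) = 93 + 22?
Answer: -12041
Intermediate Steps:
Q(a) = 115
((3692 - 1*(-2106)) - 17724) - Q(-103) = ((3692 - 1*(-2106)) - 17724) - 1*115 = ((3692 + 2106) - 17724) - 115 = (5798 - 17724) - 115 = -11926 - 115 = -12041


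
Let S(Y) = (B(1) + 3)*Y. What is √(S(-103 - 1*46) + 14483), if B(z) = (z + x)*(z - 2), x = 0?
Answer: √14185 ≈ 119.10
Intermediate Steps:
B(z) = z*(-2 + z) (B(z) = (z + 0)*(z - 2) = z*(-2 + z))
S(Y) = 2*Y (S(Y) = (1*(-2 + 1) + 3)*Y = (1*(-1) + 3)*Y = (-1 + 3)*Y = 2*Y)
√(S(-103 - 1*46) + 14483) = √(2*(-103 - 1*46) + 14483) = √(2*(-103 - 46) + 14483) = √(2*(-149) + 14483) = √(-298 + 14483) = √14185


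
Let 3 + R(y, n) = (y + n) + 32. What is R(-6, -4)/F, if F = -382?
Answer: -19/382 ≈ -0.049738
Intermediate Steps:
R(y, n) = 29 + n + y (R(y, n) = -3 + ((y + n) + 32) = -3 + ((n + y) + 32) = -3 + (32 + n + y) = 29 + n + y)
R(-6, -4)/F = (29 - 4 - 6)/(-382) = 19*(-1/382) = -19/382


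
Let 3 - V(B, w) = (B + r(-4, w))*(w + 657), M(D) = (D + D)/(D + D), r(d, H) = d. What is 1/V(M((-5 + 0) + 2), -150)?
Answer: 1/1524 ≈ 0.00065617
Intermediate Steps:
M(D) = 1 (M(D) = (2*D)/((2*D)) = (2*D)*(1/(2*D)) = 1)
V(B, w) = 3 - (-4 + B)*(657 + w) (V(B, w) = 3 - (B - 4)*(w + 657) = 3 - (-4 + B)*(657 + w))
1/V(M((-5 + 0) + 2), -150) = 1/(2631 - 657*1 + 4*(-150) - 1*1*(-150)) = 1/(2631 - 657 - 600 + 150) = 1/1524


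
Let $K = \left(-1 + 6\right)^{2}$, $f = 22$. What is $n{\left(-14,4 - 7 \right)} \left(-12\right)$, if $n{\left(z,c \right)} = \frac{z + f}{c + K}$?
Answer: $- \frac{48}{11} \approx -4.3636$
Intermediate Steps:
$K = 25$ ($K = 5^{2} = 25$)
$n{\left(z,c \right)} = \frac{22 + z}{25 + c}$ ($n{\left(z,c \right)} = \frac{z + 22}{c + 25} = \frac{22 + z}{25 + c}$)
$n{\left(-14,4 - 7 \right)} \left(-12\right) = \frac{22 - 14}{25 + \left(4 - 7\right)} \left(-12\right) = \frac{1}{25 - 3} \cdot 8 \left(-12\right) = \frac{1}{22} \cdot 8 \left(-12\right) = \frac{4}{11} \left(-12\right) = - \frac{48}{11}$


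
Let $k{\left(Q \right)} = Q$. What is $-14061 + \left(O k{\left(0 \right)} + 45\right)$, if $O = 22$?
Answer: $-14016$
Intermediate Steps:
$-14061 + \left(O k{\left(0 \right)} + 45\right) = -14061 + \left(22 \cdot 0 + 45\right) = -14061 + \left(0 + 45\right) = -14061 + 45 = -14016$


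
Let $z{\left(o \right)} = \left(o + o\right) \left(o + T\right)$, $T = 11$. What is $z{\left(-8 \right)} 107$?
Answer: $-5136$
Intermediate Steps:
$z{\left(o \right)} = 2 o \left(11 + o\right)$ ($z{\left(o \right)} = \left(o + o\right) \left(o + 11\right) = 2 o \left(11 + o\right)$)
$z{\left(-8 \right)} 107 = 2 \left(-8\right) \left(11 - 8\right) 107 = 2 \left(-8\right) 3 \cdot 107 = \left(-48\right) 107 = -5136$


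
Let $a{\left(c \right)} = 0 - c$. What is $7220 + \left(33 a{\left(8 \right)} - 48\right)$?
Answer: $6908$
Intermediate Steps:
$a{\left(c \right)} = - c$
$7220 + \left(33 a{\left(8 \right)} - 48\right) = 7220 + \left(33 \left(\left(-1\right) 8\right) - 48\right) = 7220 + \left(33 \left(-8\right) - 48\right) = 7220 - 312 = 6908$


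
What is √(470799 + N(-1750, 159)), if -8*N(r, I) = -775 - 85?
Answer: √1883626/2 ≈ 686.23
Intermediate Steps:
N(r, I) = 215/2 (N(r, I) = -(-775 - 85)/8 = -⅛*(-860) = 215/2)
√(470799 + N(-1750, 159)) = √(470799 + 215/2) = √(941813/2) = √1883626/2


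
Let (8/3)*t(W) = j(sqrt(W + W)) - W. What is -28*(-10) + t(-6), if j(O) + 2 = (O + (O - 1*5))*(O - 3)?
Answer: 2225/8 - 33*I*sqrt(3)/4 ≈ 278.13 - 14.289*I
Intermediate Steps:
j(O) = -2 + (-5 + 2*O)*(-3 + O) (j(O) = -2 + (O + (O - 1*5))*(O - 3) = -2 + (O + (O - 5))*(-3 + O) = -2 + (O + (-5 + O))*(-3 + O) = -2 + (-5 + 2*O)*(-3 + O))
t(W) = 39/8 + 9*W/8 - 33*sqrt(2)*sqrt(W)/8 (t(W) = 3*((13 - 11*sqrt(W + W) + 2*(sqrt(W + W))**2) - W)/8 = 3*((13 - 11*sqrt(2)*sqrt(W) + 2*(sqrt(2*W))**2) - W)/8 = 3*((13 - 11*sqrt(2)*sqrt(W) + 2*(sqrt(2)*sqrt(W))**2) - W)/8 = 3*((13 - 11*sqrt(2)*sqrt(W) + 2*(2*W)) - W)/8 = 3*((13 - 11*sqrt(2)*sqrt(W) + 4*W) - W)/8 = 3*((13 + 4*W - 11*sqrt(2)*sqrt(W)) - W)/8 = 3*(13 + 3*W - 11*sqrt(2)*sqrt(W))/8 = 39/8 + 9*W/8 - 33*sqrt(2)*sqrt(W)/8)
-28*(-10) + t(-6) = -28*(-10) + (39/8 + (9/8)*(-6) - 33*sqrt(2)*sqrt(-6)/8) = 280 + (39/8 - 27/4 - 33*sqrt(2)*I*sqrt(6)/8) = 280 + (39/8 - 27/4 - 33*I*sqrt(3)/4) = 280 + (-15/8 - 33*I*sqrt(3)/4) = 2225/8 - 33*I*sqrt(3)/4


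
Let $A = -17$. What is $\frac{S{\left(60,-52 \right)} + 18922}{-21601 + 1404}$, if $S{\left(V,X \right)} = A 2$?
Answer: $- \frac{18888}{20197} \approx -0.93519$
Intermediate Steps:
$S{\left(V,X \right)} = -34$ ($S{\left(V,X \right)} = \left(-17\right) 2 = -34$)
$\frac{S{\left(60,-52 \right)} + 18922}{-21601 + 1404} = \frac{-34 + 18922}{-21601 + 1404} = \frac{18888}{-20197} = 18888 \left(- \frac{1}{20197}\right) = - \frac{18888}{20197}$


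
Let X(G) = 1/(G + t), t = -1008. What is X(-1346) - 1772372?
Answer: -4172163689/2354 ≈ -1.7724e+6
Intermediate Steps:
X(G) = 1/(-1008 + G) (X(G) = 1/(G - 1008) = 1/(-1008 + G))
X(-1346) - 1772372 = 1/(-1008 - 1346) - 1772372 = 1/(-2354) - 1772372 = -1/2354 - 1772372 = -4172163689/2354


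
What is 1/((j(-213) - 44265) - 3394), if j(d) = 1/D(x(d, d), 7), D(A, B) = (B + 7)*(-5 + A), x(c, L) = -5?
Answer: -140/6672261 ≈ -2.0982e-5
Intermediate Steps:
D(A, B) = (-5 + A)*(7 + B) (D(A, B) = (7 + B)*(-5 + A) = (-5 + A)*(7 + B))
j(d) = -1/140 (j(d) = 1/(-35 - 5*7 + 7*(-5) - 5*7) = 1/(-35 - 35 - 35 - 35) = 1/(-140) = -1/140)
1/((j(-213) - 44265) - 3394) = 1/((-1/140 - 44265) - 3394) = 1/(-6197101/140 - 3394) = 1/(-6672261/140) = -140/6672261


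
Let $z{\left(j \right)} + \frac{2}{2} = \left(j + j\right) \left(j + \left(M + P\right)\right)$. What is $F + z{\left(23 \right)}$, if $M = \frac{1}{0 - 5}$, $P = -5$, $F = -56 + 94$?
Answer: $\frac{4279}{5} \approx 855.8$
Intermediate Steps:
$F = 38$
$M = - \frac{1}{5}$ ($M = \frac{1}{-5} = - \frac{1}{5} \approx -0.2$)
$z{\left(j \right)} = -1 + 2 j \left(- \frac{26}{5} + j\right)$ ($z{\left(j \right)} = -1 + \left(j + j\right) \left(j - \frac{26}{5}\right) = -1 + 2 j \left(j - \frac{26}{5}\right) = -1 + 2 j \left(- \frac{26}{5} + j\right)$)
$F + z{\left(23 \right)} = 38 - \left(\frac{1201}{5} - 1058\right) = 38 - - \frac{4089}{5} = 38 + \frac{4089}{5} = \frac{4279}{5}$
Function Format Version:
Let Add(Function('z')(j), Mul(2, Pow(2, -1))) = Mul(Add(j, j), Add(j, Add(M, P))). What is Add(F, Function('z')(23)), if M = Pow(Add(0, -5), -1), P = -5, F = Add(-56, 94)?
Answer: Rational(4279, 5) ≈ 855.80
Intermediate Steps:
F = 38
M = Rational(-1, 5) (M = Pow(-5, -1) = Rational(-1, 5) ≈ -0.20000)
Function('z')(j) = Add(-1, Mul(2, j, Add(Rational(-26, 5), j))) (Function('z')(j) = Add(-1, Mul(Add(j, j), Add(j, Add(Rational(-1, 5), -5)))) = Add(-1, Mul(Mul(2, j), Add(j, Rational(-26, 5)))) = Add(-1, Mul(Mul(2, j), Add(Rational(-26, 5), j))) = Add(-1, Mul(2, j, Add(Rational(-26, 5), j))))
Add(F, Function('z')(23)) = Add(38, Add(-1, Mul(2, Pow(23, 2)), Mul(Rational(-52, 5), 23))) = Add(38, Add(-1, Mul(2, 529), Rational(-1196, 5))) = Add(38, Add(-1, 1058, Rational(-1196, 5))) = Add(38, Rational(4089, 5)) = Rational(4279, 5)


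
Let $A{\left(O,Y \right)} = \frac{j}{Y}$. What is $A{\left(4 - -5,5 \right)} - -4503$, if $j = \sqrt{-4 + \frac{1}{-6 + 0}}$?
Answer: $4503 + \frac{i \sqrt{6}}{6} \approx 4503.0 + 0.40825 i$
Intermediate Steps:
$j = \frac{5 i \sqrt{6}}{6}$ ($j = \sqrt{-4 + \frac{1}{-6}} = \sqrt{-4 - \frac{1}{6}} = \sqrt{- \frac{25}{6}} = \frac{5 i \sqrt{6}}{6} \approx 2.0412 i$)
$A{\left(O,Y \right)} = \frac{5 i \sqrt{6}}{6 Y}$ ($A{\left(O,Y \right)} = \frac{\frac{5}{6} i \sqrt{6}}{Y} = \frac{5 i \sqrt{6}}{6 Y}$)
$A{\left(4 - -5,5 \right)} - -4503 = \frac{5 i \sqrt{6}}{6 \cdot 5} - -4503 = \frac{5}{6} i \sqrt{6} \cdot \frac{1}{5} + 4503 = \frac{i \sqrt{6}}{6} + 4503 = 4503 + \frac{i \sqrt{6}}{6}$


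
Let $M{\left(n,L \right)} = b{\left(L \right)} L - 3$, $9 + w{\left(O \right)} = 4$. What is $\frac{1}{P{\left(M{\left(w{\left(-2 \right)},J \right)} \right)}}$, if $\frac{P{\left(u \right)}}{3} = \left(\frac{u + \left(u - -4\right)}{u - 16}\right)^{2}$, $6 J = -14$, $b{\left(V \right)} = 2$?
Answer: $\frac{5041}{3468} \approx 1.4536$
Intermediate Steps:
$J = - \frac{7}{3}$ ($J = \frac{1}{6} \left(-14\right) = - \frac{7}{3} \approx -2.3333$)
$w{\left(O \right)} = -5$ ($w{\left(O \right)} = -9 + 4 = -5$)
$M{\left(n,L \right)} = -3 + 2 L$ ($M{\left(n,L \right)} = 2 L - 3 = -3 + 2 L$)
$P{\left(u \right)} = \frac{3 \left(4 + 2 u\right)^{2}}{\left(-16 + u\right)^{2}}$ ($P{\left(u \right)} = 3 \left(\frac{u + \left(u - -4\right)}{u - 16}\right)^{2} = 3 \left(\frac{u + \left(u + 4\right)}{-16 + u}\right)^{2} = 3 \left(\frac{u + \left(4 + u\right)}{-16 + u}\right)^{2} = 3 \left(\frac{4 + 2 u}{-16 + u}\right)^{2} = 3 \frac{\left(4 + 2 u\right)^{2}}{\left(-16 + u\right)^{2}} = \frac{3 \left(4 + 2 u\right)^{2}}{\left(-16 + u\right)^{2}}$)
$\frac{1}{P{\left(M{\left(w{\left(-2 \right)},J \right)} \right)}} = \frac{1}{12 \frac{1}{\left(-16 + \left(-3 + 2 \left(- \frac{7}{3}\right)\right)\right)^{2}} \left(2 + \left(-3 + 2 \left(- \frac{7}{3}\right)\right)\right)^{2}} = \frac{1}{12 \frac{1}{\left(-16 - \frac{23}{3}\right)^{2}} \left(2 - \frac{23}{3}\right)^{2}} = \frac{1}{12 \frac{1}{\frac{5041}{9}} \left(- \frac{17}{3}\right)^{2}} = \frac{1}{12 \cdot \frac{9}{5041} \cdot \frac{289}{9}} = \frac{1}{\frac{3468}{5041}} = \frac{5041}{3468}$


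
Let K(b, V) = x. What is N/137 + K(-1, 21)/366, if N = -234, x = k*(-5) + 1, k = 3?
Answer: -43781/25071 ≈ -1.7463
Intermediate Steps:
x = -14 (x = 3*(-5) + 1 = -15 + 1 = -14)
K(b, V) = -14
N/137 + K(-1, 21)/366 = -234/137 - 14/366 = -234*1/137 - 14*1/366 = -234/137 - 7/183 = -43781/25071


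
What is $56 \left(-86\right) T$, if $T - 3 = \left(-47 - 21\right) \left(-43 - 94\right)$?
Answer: $-44880304$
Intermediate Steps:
$T = 9319$ ($T = 3 + \left(-47 - 21\right) \left(-43 - 94\right) = 3 - -9316 = 3 + 9316 = 9319$)
$56 \left(-86\right) T = 56 \left(-86\right) 9319 = \left(-4816\right) 9319 = -44880304$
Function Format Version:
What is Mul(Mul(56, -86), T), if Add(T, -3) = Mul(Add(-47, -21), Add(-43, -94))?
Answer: -44880304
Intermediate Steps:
T = 9319 (T = Add(3, Mul(Add(-47, -21), Add(-43, -94))) = Add(3, Mul(-68, -137)) = Add(3, 9316) = 9319)
Mul(Mul(56, -86), T) = Mul(Mul(56, -86), 9319) = Mul(-4816, 9319) = -44880304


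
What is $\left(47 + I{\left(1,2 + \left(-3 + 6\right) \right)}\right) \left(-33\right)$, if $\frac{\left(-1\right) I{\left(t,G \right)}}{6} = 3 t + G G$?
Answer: $3993$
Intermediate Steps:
$I{\left(t,G \right)} = - 18 t - 6 G^{2}$ ($I{\left(t,G \right)} = - 6 \left(3 t + G G\right) = - 6 \left(3 t + G^{2}\right) = - 6 \left(G^{2} + 3 t\right) = - 18 t - 6 G^{2}$)
$\left(47 + I{\left(1,2 + \left(-3 + 6\right) \right)}\right) \left(-33\right) = \left(47 - \left(18 + 6 \left(2 + \left(-3 + 6\right)\right)^{2}\right)\right) \left(-33\right) = \left(47 - \left(18 + 6 \left(2 + 3\right)^{2}\right)\right) \left(-33\right) = \left(47 - \left(18 + 6 \cdot 5^{2}\right)\right) \left(-33\right) = \left(47 - 168\right) \left(-33\right) = \left(-121\right) \left(-33\right) = 3993$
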